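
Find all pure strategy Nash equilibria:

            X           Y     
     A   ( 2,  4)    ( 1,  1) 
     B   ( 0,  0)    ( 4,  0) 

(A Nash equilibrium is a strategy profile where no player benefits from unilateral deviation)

Nash equilibrium: (A, X), (B, Y)

Work:
Best responses:
  P1 vs X: payoffs [2, 0] → best response A (payoff 2)
  P1 vs Y: payoffs [1, 4] → best response B (payoff 4)
  P2 vs A: payoffs [4, 1] → best response X (payoff 4)
  P2 vs B: payoffs [0, 0] → best response X/Y (payoff 0)
Mutual best responses: (A,X), (B,Y) → Nash equilibria.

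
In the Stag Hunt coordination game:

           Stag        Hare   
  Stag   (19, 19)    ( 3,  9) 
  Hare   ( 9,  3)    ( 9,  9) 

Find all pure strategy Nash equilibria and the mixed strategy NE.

Pure NE: (Stag, Stag) and (Hare, Hare); Mixed NE: p = 0.375, q = 0.375

Work:
Check pure NE:
(Stag, Stag): (19, 19) - no unilateral deviation beneficial
(Hare, Hare): (9, 9) - no unilateral deviation beneficial
Mixed NE: P1 plays Stag with p = 0.375, P2 plays Stag with q = 0.375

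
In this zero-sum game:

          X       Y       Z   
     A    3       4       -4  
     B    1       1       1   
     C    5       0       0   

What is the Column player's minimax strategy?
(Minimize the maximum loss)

Column should play Z, value = 1

Work:
Column player minimizes Row's maximum payoff:
Column X: max payoff to Row = 5
Column Y: max payoff to Row = 4
Column Z: max payoff to Row = 1
Minimum is 1, achieved by column Z.
Minimax strategy: Z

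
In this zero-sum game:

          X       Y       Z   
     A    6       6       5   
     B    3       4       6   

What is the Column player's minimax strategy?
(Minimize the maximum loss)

Column should play X or Y or Z (all achieve the minimum), value = 6

Work:
Column player minimizes Row's maximum payoff:
Column X: max payoff to Row = 6
Column Y: max payoff to Row = 6
Column Z: max payoff to Row = 6
Minimum is 6, achieved by columns X, Y, Z (tied).
Each of X or Y or Z is a minimax strategy.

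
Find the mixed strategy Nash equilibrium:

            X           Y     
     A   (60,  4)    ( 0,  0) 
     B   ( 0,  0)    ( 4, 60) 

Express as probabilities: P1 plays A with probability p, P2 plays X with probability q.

p = 0.9375, q = 0.0625

Work:
Find probabilities that make opponent indifferent:
P2 chooses q to make P1 indifferent between A and B
P1 chooses p to make P2 indifferent between X and Y
Mixed NE: P1 plays (A: 0.9375, B: 0.0625), P2 plays (X: 0.0625, Y: 0.9375)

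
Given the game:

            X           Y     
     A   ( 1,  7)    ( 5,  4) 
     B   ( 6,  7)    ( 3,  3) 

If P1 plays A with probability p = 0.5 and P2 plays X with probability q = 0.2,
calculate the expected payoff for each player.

E[P1] = 3.9, E[P2] = 4.2

Work:
E[P1] = p·q·π₁(A,X) + p·(1-q)·π₁(A,Y) + (1-p)·q·π₁(B,X) + (1-p)·(1-q)·π₁(B,Y)
= 0.5·0.2·1 + 0.5·0.8·5 + 0.5·0.2·6 + 0.5·0.8·3
= 3.9

E[P2] = 4.2 (similar calculation)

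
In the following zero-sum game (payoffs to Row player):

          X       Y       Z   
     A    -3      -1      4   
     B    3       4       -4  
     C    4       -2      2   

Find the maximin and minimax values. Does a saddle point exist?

Maximin = -2, Minimax = 4, Saddle: False

Work:
Row minimums: [-3, -4, -2] → maximin = -2
Column maximums: [4, 4, 4] → minimax = 4
No saddle point (maximin ≠ minimax). Mixed strategy needed.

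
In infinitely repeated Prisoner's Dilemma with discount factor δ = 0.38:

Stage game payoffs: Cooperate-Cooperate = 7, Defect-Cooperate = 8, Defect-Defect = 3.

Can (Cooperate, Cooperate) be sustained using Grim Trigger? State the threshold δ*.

δ* = 0.2; since δ = 0.38 ≥ 0.2, cooperation can be sustained

Work:
For Grim Trigger:
Cooperate forever: 7/(1-δ)
Defect then punished: 8 + 3·δ/(1-δ)
Need: 7/(1-δ) ≥ 8 + 3·δ/(1-δ)
Solving: δ ≥ (T-R)/(T-P) = (8-7)/(8-3) = 0.2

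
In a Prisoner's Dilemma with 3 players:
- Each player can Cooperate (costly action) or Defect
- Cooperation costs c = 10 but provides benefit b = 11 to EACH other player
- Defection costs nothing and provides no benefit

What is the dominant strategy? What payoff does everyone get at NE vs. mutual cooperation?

Dominant: Defect; NE payoff = 0; Coop payoff = 12

Work:
Defect dominates (saves cost c = 10, benefit to others is external)
NE: All defect → everyone gets 0
If all cooperate: each receives (2)×11 - 10 = 12
Social dilemma: 12 > 0 but NE gives 0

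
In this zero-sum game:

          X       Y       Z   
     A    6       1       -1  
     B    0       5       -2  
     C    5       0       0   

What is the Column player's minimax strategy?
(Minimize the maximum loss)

Column should play Z, value = 0

Work:
Column player minimizes Row's maximum payoff:
Column X: max payoff to Row = 6
Column Y: max payoff to Row = 5
Column Z: max payoff to Row = 0
Minimum is 0, achieved by column Z.
Minimax strategy: Z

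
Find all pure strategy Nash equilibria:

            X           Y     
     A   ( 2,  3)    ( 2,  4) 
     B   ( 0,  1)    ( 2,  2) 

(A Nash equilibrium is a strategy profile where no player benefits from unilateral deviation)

Nash equilibrium: (A, Y), (B, Y)

Work:
Best responses:
  P1 vs X: payoffs [2, 0] → best response A (payoff 2)
  P1 vs Y: payoffs [2, 2] → best response A/B (payoff 2)
  P2 vs A: payoffs [3, 4] → best response Y (payoff 4)
  P2 vs B: payoffs [1, 2] → best response Y (payoff 2)
Mutual best responses: (A,Y), (B,Y) → Nash equilibria.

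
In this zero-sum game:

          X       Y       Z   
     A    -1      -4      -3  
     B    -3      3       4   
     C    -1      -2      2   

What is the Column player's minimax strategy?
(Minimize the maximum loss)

Column should play X, value = -1

Work:
Column player minimizes Row's maximum payoff:
Column X: max payoff to Row = -1
Column Y: max payoff to Row = 3
Column Z: max payoff to Row = 4
Minimum is -1, achieved by column X.
Minimax strategy: X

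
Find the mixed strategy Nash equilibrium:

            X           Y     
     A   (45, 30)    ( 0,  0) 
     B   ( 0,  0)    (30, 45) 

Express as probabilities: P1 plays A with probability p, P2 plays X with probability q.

p = 0.6, q = 0.4

Work:
Find probabilities that make opponent indifferent:
P2 chooses q to make P1 indifferent between A and B
P1 chooses p to make P2 indifferent between X and Y
Mixed NE: P1 plays (A: 0.6, B: 0.4), P2 plays (X: 0.4, Y: 0.6)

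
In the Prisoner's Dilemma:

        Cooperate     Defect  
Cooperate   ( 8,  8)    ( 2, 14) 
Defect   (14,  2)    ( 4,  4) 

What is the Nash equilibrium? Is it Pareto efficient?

(Defect, Defect) is NE; not Pareto efficient

Work:
Defect dominates Cooperate for both players:
If P2 cooperates: Defect (14) > Cooperate (8)
If P2 defects: Defect (4) > Cooperate (2)
NE: (Defect, Defect) with payoff (4, 4)
But (Cooperate, Cooperate) = (8, 8) Pareto dominates (4, 4)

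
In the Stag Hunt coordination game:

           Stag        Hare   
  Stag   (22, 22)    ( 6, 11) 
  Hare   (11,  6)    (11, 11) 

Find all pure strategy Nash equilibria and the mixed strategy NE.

Pure NE: (Stag, Stag) and (Hare, Hare); Mixed NE: p = 0.3125, q = 0.3125

Work:
Check pure NE:
(Stag, Stag): (22, 22) - no unilateral deviation beneficial
(Hare, Hare): (11, 11) - no unilateral deviation beneficial
Mixed NE: P1 plays Stag with p = 0.3125, P2 plays Stag with q = 0.3125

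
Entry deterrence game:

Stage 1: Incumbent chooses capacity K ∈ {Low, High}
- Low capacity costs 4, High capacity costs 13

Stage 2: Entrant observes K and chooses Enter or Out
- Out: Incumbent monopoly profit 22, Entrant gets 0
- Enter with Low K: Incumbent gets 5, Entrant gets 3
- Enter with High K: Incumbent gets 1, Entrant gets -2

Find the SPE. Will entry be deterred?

SPE: (High, Enter|Low, Out|High); Entry deterred. Incumbent net profit = 9

Work:
After Low K: Entrant enters (3 > 0)
After High K: Entrant stays out (-2 < 0)
Incumbent: Low → 5−4=1, High → 22−13=9
Incumbent chooses High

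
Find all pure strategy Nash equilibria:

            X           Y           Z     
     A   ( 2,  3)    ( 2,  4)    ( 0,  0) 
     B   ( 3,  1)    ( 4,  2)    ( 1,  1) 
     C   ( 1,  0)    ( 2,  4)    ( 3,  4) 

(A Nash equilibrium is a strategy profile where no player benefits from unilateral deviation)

Nash equilibrium: (B, Y), (C, Z)

Work:
Best responses:
  P1 vs X: payoffs [2, 3, 1] → best response B (payoff 3)
  P1 vs Y: payoffs [2, 4, 2] → best response B (payoff 4)
  P1 vs Z: payoffs [0, 1, 3] → best response C (payoff 3)
  P2 vs A: payoffs [3, 4, 0] → best response Y (payoff 4)
  P2 vs B: payoffs [1, 2, 1] → best response Y (payoff 2)
  P2 vs C: payoffs [0, 4, 4] → best response Y/Z (payoff 4)
Mutual best responses: (B,Y), (C,Z) → Nash equilibria.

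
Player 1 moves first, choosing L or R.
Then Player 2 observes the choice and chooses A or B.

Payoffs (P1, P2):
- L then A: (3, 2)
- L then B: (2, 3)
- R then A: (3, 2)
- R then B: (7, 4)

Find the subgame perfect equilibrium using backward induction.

P1 plays R, P2 plays B after L and B after R; Payoff (7, 4)

Work:
Backward induction:
After L: P2 chooses B → P1 gets 2
After R: P2 chooses B → P1 gets 7
P1 chooses R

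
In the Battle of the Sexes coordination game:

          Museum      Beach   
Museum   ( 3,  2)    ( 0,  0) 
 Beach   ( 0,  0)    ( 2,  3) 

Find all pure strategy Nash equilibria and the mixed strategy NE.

Pure NE: (Museum, Museum) and (Beach, Beach); Mixed NE: p = 0.6, q = 0.4

Work:
Check pure NE:
(Museum, Museum): (3, 2) - no unilateral deviation beneficial
(Beach, Beach): (2, 3) - no unilateral deviation beneficial
Mixed NE: P1 plays Museum with p = 0.6, P2 plays Museum with q = 0.4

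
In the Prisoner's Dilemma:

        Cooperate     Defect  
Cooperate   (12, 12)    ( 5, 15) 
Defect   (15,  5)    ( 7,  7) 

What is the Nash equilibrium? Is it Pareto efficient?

(Defect, Defect) is NE; not Pareto efficient

Work:
Defect dominates Cooperate for both players:
If P2 cooperates: Defect (15) > Cooperate (12)
If P2 defects: Defect (7) > Cooperate (5)
NE: (Defect, Defect) with payoff (7, 7)
But (Cooperate, Cooperate) = (12, 12) Pareto dominates (7, 7)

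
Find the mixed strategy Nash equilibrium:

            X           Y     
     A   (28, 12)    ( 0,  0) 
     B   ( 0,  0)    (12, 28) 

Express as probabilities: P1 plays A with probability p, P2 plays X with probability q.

p = 0.7, q = 0.3

Work:
Find probabilities that make opponent indifferent:
P2 chooses q to make P1 indifferent between A and B
P1 chooses p to make P2 indifferent between X and Y
Mixed NE: P1 plays (A: 0.7, B: 0.3), P2 plays (X: 0.3, Y: 0.7)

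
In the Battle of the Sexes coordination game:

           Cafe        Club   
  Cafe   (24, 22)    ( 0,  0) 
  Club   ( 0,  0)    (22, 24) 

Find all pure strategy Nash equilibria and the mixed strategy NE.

Pure NE: (Cafe, Cafe) and (Club, Club); Mixed NE: p = 0.5217, q = 0.4783

Work:
Check pure NE:
(Cafe, Cafe): (24, 22) - no unilateral deviation beneficial
(Club, Club): (22, 24) - no unilateral deviation beneficial
Mixed NE: P1 plays Cafe with p = 0.5217, P2 plays Cafe with q = 0.4783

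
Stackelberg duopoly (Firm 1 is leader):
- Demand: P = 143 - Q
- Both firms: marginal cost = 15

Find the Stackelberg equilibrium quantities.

q₁* (leader) = 64.0, q₂* (follower) = 32.0

Work:
Follower's reaction: q₂ = (a - c - q₁)/2
Leader substitutes: π₁ = q₁·(a - q₁ - (a-c-q₁)/2 - c)
FOC: q₁* = (143 - 15)/2 = 64.00
Then: q₂* = (143 - 15 - 64.0)/2 = 32.00
Leader has first-mover advantage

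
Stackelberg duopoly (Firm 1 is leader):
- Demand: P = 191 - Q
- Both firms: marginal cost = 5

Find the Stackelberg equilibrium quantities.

q₁* (leader) = 93.0, q₂* (follower) = 46.5

Work:
Follower's reaction: q₂ = (a - c - q₁)/2
Leader substitutes: π₁ = q₁·(a - q₁ - (a-c-q₁)/2 - c)
FOC: q₁* = (191 - 5)/2 = 93.00
Then: q₂* = (191 - 5 - 93.0)/2 = 46.50
Leader has first-mover advantage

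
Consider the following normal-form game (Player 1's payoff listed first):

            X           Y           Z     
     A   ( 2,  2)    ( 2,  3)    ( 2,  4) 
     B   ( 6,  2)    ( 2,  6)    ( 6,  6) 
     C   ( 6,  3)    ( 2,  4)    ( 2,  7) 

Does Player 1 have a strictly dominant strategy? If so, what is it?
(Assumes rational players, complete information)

No strictly dominant strategy exists for Player 1

Work:
A strategy strictly dominates another if it gives a strictly higher payoff against every opponent action. Compare each pair of P1's strategies column-by-column:
  A vs B: [2 vs 6, 2 vs 2, 2 vs 6] → A does not strictly dominate B (column X: 2 ≤ 6)
  A vs C: [2 vs 6, 2 vs 2, 2 vs 2] → A does not strictly dominate C (column X: 2 ≤ 6)
  B vs A: [6 vs 2, 2 vs 2, 6 vs 2] → B does not strictly dominate A (column Y: 2 ≤ 2)
  B vs C: [6 vs 6, 2 vs 2, 6 vs 2] → B does not strictly dominate C (column X: 6 ≤ 6)
  C vs A: [6 vs 2, 2 vs 2, 2 vs 2] → C does not strictly dominate A (column Y: 2 ≤ 2)
  C vs B: [6 vs 6, 2 vs 2, 2 vs 6] → C does not strictly dominate B (column X: 6 ≤ 6)
No single strategy strictly dominates all others → no strictly dominant strategy.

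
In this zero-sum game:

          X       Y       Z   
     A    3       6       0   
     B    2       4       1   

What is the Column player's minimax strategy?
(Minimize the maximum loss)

Column should play Z, value = 1

Work:
Column player minimizes Row's maximum payoff:
Column X: max payoff to Row = 3
Column Y: max payoff to Row = 6
Column Z: max payoff to Row = 1
Minimum is 1, achieved by column Z.
Minimax strategy: Z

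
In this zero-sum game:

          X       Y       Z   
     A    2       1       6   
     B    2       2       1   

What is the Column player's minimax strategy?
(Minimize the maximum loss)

Column should play X or Y (all achieve the minimum), value = 2

Work:
Column player minimizes Row's maximum payoff:
Column X: max payoff to Row = 2
Column Y: max payoff to Row = 2
Column Z: max payoff to Row = 6
Minimum is 2, achieved by columns X, Y (tied).
Each of X or Y is a minimax strategy.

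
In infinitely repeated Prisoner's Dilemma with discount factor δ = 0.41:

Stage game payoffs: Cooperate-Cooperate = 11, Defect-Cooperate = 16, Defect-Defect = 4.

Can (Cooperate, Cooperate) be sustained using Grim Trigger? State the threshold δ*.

δ* = 0.4167; since δ = 0.41 < 0.4167, cooperation cannot be sustained

Work:
For Grim Trigger:
Cooperate forever: 11/(1-δ)
Defect then punished: 16 + 4·δ/(1-δ)
Need: 11/(1-δ) ≥ 16 + 4·δ/(1-δ)
Solving: δ ≥ (T-R)/(T-P) = (16-11)/(16-4) = 0.4167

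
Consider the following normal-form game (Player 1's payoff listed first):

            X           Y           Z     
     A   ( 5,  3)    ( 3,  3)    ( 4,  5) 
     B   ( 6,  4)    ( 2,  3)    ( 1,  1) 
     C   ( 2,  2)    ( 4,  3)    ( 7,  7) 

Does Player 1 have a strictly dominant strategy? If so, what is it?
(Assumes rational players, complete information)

No strictly dominant strategy exists for Player 1

Work:
A strategy strictly dominates another if it gives a strictly higher payoff against every opponent action. Compare each pair of P1's strategies column-by-column:
  A vs B: [5 vs 6, 3 vs 2, 4 vs 1] → A does not strictly dominate B (column X: 5 ≤ 6)
  A vs C: [5 vs 2, 3 vs 4, 4 vs 7] → A does not strictly dominate C (column Y: 3 ≤ 4)
  B vs A: [6 vs 5, 2 vs 3, 1 vs 4] → B does not strictly dominate A (column Y: 2 ≤ 3)
  B vs C: [6 vs 2, 2 vs 4, 1 vs 7] → B does not strictly dominate C (column Y: 2 ≤ 4)
  C vs A: [2 vs 5, 4 vs 3, 7 vs 4] → C does not strictly dominate A (column X: 2 ≤ 5)
  C vs B: [2 vs 6, 4 vs 2, 7 vs 1] → C does not strictly dominate B (column X: 2 ≤ 6)
No single strategy strictly dominates all others → no strictly dominant strategy.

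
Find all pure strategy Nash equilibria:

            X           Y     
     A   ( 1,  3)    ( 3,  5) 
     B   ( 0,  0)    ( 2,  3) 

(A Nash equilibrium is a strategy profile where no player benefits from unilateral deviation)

Nash equilibrium: (A, Y)

Work:
Best responses:
  P1 vs X: payoffs [1, 0] → best response A (payoff 1)
  P1 vs Y: payoffs [3, 2] → best response A (payoff 3)
  P2 vs A: payoffs [3, 5] → best response Y (payoff 5)
  P2 vs B: payoffs [0, 3] → best response Y (payoff 3)
Mutual best responses: (A,Y) → Nash equilibria.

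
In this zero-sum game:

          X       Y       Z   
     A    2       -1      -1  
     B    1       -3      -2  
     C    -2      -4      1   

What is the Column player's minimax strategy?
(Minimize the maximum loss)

Column should play Y, value = -1

Work:
Column player minimizes Row's maximum payoff:
Column X: max payoff to Row = 2
Column Y: max payoff to Row = -1
Column Z: max payoff to Row = 1
Minimum is -1, achieved by column Y.
Minimax strategy: Y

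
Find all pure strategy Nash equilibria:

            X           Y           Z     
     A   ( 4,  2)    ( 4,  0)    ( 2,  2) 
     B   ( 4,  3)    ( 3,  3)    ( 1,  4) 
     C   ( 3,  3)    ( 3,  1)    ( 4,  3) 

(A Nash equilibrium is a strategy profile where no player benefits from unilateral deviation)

Nash equilibrium: (A, X), (C, Z)

Work:
Best responses:
  P1 vs X: payoffs [4, 4, 3] → best response A/B (payoff 4)
  P1 vs Y: payoffs [4, 3, 3] → best response A (payoff 4)
  P1 vs Z: payoffs [2, 1, 4] → best response C (payoff 4)
  P2 vs A: payoffs [2, 0, 2] → best response X/Z (payoff 2)
  P2 vs B: payoffs [3, 3, 4] → best response Z (payoff 4)
  P2 vs C: payoffs [3, 1, 3] → best response X/Z (payoff 3)
Mutual best responses: (A,X), (C,Z) → Nash equilibria.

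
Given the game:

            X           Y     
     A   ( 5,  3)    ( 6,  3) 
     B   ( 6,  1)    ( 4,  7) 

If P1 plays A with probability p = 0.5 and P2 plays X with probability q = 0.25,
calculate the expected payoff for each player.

E[P1] = 5.125, E[P2] = 4.25

Work:
E[P1] = p·q·π₁(A,X) + p·(1-q)·π₁(A,Y) + (1-p)·q·π₁(B,X) + (1-p)·(1-q)·π₁(B,Y)
= 0.5·0.25·5 + 0.5·0.75·6 + 0.5·0.25·6 + 0.5·0.75·4
= 5.125

E[P2] = 4.25 (similar calculation)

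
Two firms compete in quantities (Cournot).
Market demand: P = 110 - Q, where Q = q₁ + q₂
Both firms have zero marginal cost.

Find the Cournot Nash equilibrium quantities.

q₁* = q₂* = 36.67; P* = 36.67

Work:
Profit: π_i = P·q_i = (a - q_i - q_j)·q_i
FOC: ∂π_i/∂q_i = a - 2q_i - q_j = 0
Reaction function: q_i = (110 - q_j)/2
Symmetry: q* = 110/3 = 36.67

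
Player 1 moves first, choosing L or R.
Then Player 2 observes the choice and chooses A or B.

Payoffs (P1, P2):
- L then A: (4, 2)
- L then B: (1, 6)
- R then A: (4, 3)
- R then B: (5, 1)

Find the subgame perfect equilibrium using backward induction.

P1 plays R, P2 plays B after L and A after R; Payoff (4, 3)

Work:
Backward induction:
After L: P2 chooses B → P1 gets 1
After R: P2 chooses A → P1 gets 4
P1 chooses R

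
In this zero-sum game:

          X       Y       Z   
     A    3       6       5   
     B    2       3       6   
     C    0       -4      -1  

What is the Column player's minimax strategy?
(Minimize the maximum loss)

Column should play X, value = 3

Work:
Column player minimizes Row's maximum payoff:
Column X: max payoff to Row = 3
Column Y: max payoff to Row = 6
Column Z: max payoff to Row = 6
Minimum is 3, achieved by column X.
Minimax strategy: X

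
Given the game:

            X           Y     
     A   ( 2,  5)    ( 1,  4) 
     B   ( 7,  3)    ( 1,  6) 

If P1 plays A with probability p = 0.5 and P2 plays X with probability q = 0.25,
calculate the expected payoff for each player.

E[P1] = 1.875, E[P2] = 4.75

Work:
E[P1] = p·q·π₁(A,X) + p·(1-q)·π₁(A,Y) + (1-p)·q·π₁(B,X) + (1-p)·(1-q)·π₁(B,Y)
= 0.5·0.25·2 + 0.5·0.75·1 + 0.5·0.25·7 + 0.5·0.75·1
= 1.875

E[P2] = 4.75 (similar calculation)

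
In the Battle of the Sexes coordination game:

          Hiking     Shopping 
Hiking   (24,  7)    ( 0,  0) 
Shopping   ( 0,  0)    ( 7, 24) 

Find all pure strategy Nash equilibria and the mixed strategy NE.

Pure NE: (Hiking, Hiking) and (Shopping, Shopping); Mixed NE: p = 0.7742, q = 0.2258

Work:
Check pure NE:
(Hiking, Hiking): (24, 7) - no unilateral deviation beneficial
(Shopping, Shopping): (7, 24) - no unilateral deviation beneficial
Mixed NE: P1 plays Hiking with p = 0.7742, P2 plays Hiking with q = 0.2258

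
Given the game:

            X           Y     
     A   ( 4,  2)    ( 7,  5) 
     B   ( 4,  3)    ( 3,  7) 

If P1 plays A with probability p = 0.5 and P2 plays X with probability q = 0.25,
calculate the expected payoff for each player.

E[P1] = 4.75, E[P2] = 5.125

Work:
E[P1] = p·q·π₁(A,X) + p·(1-q)·π₁(A,Y) + (1-p)·q·π₁(B,X) + (1-p)·(1-q)·π₁(B,Y)
= 0.5·0.25·4 + 0.5·0.75·7 + 0.5·0.25·4 + 0.5·0.75·3
= 4.75

E[P2] = 5.125 (similar calculation)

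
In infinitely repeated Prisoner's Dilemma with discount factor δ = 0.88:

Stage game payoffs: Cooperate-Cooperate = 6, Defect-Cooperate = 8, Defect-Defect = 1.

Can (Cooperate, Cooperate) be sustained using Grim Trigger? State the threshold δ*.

δ* = 0.2857; since δ = 0.88 ≥ 0.2857, cooperation can be sustained

Work:
For Grim Trigger:
Cooperate forever: 6/(1-δ)
Defect then punished: 8 + 1·δ/(1-δ)
Need: 6/(1-δ) ≥ 8 + 1·δ/(1-δ)
Solving: δ ≥ (T-R)/(T-P) = (8-6)/(8-1) = 0.2857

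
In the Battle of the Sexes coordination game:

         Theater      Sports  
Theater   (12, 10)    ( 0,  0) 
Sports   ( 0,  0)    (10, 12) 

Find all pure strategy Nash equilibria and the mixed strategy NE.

Pure NE: (Theater, Theater) and (Sports, Sports); Mixed NE: p = 0.5455, q = 0.4545

Work:
Check pure NE:
(Theater, Theater): (12, 10) - no unilateral deviation beneficial
(Sports, Sports): (10, 12) - no unilateral deviation beneficial
Mixed NE: P1 plays Theater with p = 0.5455, P2 plays Theater with q = 0.4545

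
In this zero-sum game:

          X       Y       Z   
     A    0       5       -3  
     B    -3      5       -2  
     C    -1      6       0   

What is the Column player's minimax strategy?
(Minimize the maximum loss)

Column should play X or Z (all achieve the minimum), value = 0

Work:
Column player minimizes Row's maximum payoff:
Column X: max payoff to Row = 0
Column Y: max payoff to Row = 6
Column Z: max payoff to Row = 0
Minimum is 0, achieved by columns X, Z (tied).
Each of X or Z is a minimax strategy.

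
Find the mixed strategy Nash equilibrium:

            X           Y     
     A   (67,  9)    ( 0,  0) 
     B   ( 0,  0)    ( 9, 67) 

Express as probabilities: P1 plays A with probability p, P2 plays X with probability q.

p = 0.8816, q = 0.1184

Work:
Find probabilities that make opponent indifferent:
P2 chooses q to make P1 indifferent between A and B
P1 chooses p to make P2 indifferent between X and Y
Mixed NE: P1 plays (A: 0.8816, B: 0.1184), P2 plays (X: 0.1184, Y: 0.8816)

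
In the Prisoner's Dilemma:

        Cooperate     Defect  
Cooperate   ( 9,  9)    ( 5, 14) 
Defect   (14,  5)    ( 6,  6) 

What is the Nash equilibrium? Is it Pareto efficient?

(Defect, Defect) is NE; not Pareto efficient

Work:
Defect dominates Cooperate for both players:
If P2 cooperates: Defect (14) > Cooperate (9)
If P2 defects: Defect (6) > Cooperate (5)
NE: (Defect, Defect) with payoff (6, 6)
But (Cooperate, Cooperate) = (9, 9) Pareto dominates (6, 6)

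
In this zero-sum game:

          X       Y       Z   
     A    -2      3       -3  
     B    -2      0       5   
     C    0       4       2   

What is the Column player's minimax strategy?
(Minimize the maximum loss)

Column should play X, value = 0

Work:
Column player minimizes Row's maximum payoff:
Column X: max payoff to Row = 0
Column Y: max payoff to Row = 4
Column Z: max payoff to Row = 5
Minimum is 0, achieved by column X.
Minimax strategy: X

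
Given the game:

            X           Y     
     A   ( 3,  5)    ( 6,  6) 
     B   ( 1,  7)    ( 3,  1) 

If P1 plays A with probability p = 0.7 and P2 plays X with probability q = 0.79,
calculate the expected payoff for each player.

E[P1] = 2.967, E[P2] = 5.369

Work:
E[P1] = p·q·π₁(A,X) + p·(1-q)·π₁(A,Y) + (1-p)·q·π₁(B,X) + (1-p)·(1-q)·π₁(B,Y)
= 0.7·0.79·3 + 0.7·0.21·6 + 0.3·0.79·1 + 0.3·0.21·3
= 2.967

E[P2] = 5.369 (similar calculation)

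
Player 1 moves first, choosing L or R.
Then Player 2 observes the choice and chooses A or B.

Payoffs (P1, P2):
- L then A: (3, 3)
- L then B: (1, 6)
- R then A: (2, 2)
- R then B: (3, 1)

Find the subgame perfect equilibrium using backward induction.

P1 plays R, P2 plays B after L and A after R; Payoff (2, 2)

Work:
Backward induction:
After L: P2 chooses B → P1 gets 1
After R: P2 chooses A → P1 gets 2
P1 chooses R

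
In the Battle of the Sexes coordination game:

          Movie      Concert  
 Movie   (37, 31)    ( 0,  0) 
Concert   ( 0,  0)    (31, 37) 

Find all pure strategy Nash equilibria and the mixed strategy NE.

Pure NE: (Movie, Movie) and (Concert, Concert); Mixed NE: p = 0.5441, q = 0.4559

Work:
Check pure NE:
(Movie, Movie): (37, 31) - no unilateral deviation beneficial
(Concert, Concert): (31, 37) - no unilateral deviation beneficial
Mixed NE: P1 plays Movie with p = 0.5441, P2 plays Movie with q = 0.4559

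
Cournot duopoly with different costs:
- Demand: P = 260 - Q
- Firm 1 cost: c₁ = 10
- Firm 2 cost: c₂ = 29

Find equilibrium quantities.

q₁* = 89.67, q₂* = 70.67

Work:
Reaction: q₁ = (260 - 10 - q₂)/2
Reaction: q₂ = (260 - 29 - q₁)/2
Solve simultaneously:
q₁* = (260 - 2×10 + 29)/3 = 89.67
q₂* = (260 - 2×29 + 10)/3 = 70.67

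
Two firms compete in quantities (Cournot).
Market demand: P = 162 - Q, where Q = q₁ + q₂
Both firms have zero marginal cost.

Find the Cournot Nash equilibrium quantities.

q₁* = q₂* = 54.0; P* = 54.0

Work:
Profit: π_i = P·q_i = (a - q_i - q_j)·q_i
FOC: ∂π_i/∂q_i = a - 2q_i - q_j = 0
Reaction function: q_i = (162 - q_j)/2
Symmetry: q* = 162/3 = 54.0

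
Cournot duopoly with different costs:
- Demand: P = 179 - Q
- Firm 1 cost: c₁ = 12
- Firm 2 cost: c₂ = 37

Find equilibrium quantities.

q₁* = 64.0, q₂* = 39.0

Work:
Reaction: q₁ = (179 - 12 - q₂)/2
Reaction: q₂ = (179 - 37 - q₁)/2
Solve simultaneously:
q₁* = (179 - 2×12 + 37)/3 = 64.0
q₂* = (179 - 2×37 + 12)/3 = 39.0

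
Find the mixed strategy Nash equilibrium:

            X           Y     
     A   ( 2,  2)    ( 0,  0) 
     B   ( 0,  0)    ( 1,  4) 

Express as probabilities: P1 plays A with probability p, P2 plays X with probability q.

p = 0.6667, q = 0.3333

Work:
Find probabilities that make opponent indifferent:
P2 chooses q to make P1 indifferent between A and B
P1 chooses p to make P2 indifferent between X and Y
Mixed NE: P1 plays (A: 0.6667, B: 0.3333), P2 plays (X: 0.3333, Y: 0.6667)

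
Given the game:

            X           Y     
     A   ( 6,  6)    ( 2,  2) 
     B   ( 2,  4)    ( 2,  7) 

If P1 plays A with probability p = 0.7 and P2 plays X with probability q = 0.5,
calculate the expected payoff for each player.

E[P1] = 3.4, E[P2] = 4.45

Work:
E[P1] = p·q·π₁(A,X) + p·(1-q)·π₁(A,Y) + (1-p)·q·π₁(B,X) + (1-p)·(1-q)·π₁(B,Y)
= 0.7·0.5·6 + 0.7·0.5·2 + 0.3·0.5·2 + 0.3·0.5·2
= 3.4

E[P2] = 4.45 (similar calculation)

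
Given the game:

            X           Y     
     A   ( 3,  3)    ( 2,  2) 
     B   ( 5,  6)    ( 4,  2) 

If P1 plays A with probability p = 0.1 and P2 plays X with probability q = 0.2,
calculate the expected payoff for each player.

E[P1] = 4.0, E[P2] = 2.74

Work:
E[P1] = p·q·π₁(A,X) + p·(1-q)·π₁(A,Y) + (1-p)·q·π₁(B,X) + (1-p)·(1-q)·π₁(B,Y)
= 0.1·0.2·3 + 0.1·0.8·2 + 0.9·0.2·5 + 0.9·0.8·4
= 4.0

E[P2] = 2.74 (similar calculation)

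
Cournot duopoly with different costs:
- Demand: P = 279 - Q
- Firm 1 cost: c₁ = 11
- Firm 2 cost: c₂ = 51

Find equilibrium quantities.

q₁* = 102.67, q₂* = 62.67

Work:
Reaction: q₁ = (279 - 11 - q₂)/2
Reaction: q₂ = (279 - 51 - q₁)/2
Solve simultaneously:
q₁* = (279 - 2×11 + 51)/3 = 102.67
q₂* = (279 - 2×51 + 11)/3 = 62.67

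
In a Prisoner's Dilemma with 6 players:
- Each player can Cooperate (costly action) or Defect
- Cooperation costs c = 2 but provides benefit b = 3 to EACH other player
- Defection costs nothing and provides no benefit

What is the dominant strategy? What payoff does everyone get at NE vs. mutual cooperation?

Dominant: Defect; NE payoff = 0; Coop payoff = 13

Work:
Defect dominates (saves cost c = 2, benefit to others is external)
NE: All defect → everyone gets 0
If all cooperate: each receives (5)×3 - 2 = 13
Social dilemma: 13 > 0 but NE gives 0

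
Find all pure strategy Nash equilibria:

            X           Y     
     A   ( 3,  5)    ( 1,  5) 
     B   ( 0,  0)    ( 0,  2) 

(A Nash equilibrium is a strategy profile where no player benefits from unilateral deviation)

Nash equilibrium: (A, X), (A, Y)

Work:
Best responses:
  P1 vs X: payoffs [3, 0] → best response A (payoff 3)
  P1 vs Y: payoffs [1, 0] → best response A (payoff 1)
  P2 vs A: payoffs [5, 5] → best response X/Y (payoff 5)
  P2 vs B: payoffs [0, 2] → best response Y (payoff 2)
Mutual best responses: (A,X), (A,Y) → Nash equilibria.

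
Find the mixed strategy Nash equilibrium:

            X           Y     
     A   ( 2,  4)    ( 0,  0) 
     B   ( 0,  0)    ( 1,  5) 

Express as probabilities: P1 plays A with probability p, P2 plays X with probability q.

p = 0.5556, q = 0.3333

Work:
Find probabilities that make opponent indifferent:
P2 chooses q to make P1 indifferent between A and B
P1 chooses p to make P2 indifferent between X and Y
Mixed NE: P1 plays (A: 0.5556, B: 0.4444), P2 plays (X: 0.3333, Y: 0.6667)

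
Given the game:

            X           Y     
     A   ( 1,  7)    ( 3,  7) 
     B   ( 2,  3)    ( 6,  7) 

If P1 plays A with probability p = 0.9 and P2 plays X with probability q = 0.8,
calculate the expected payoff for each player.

E[P1] = 1.54, E[P2] = 6.68

Work:
E[P1] = p·q·π₁(A,X) + p·(1-q)·π₁(A,Y) + (1-p)·q·π₁(B,X) + (1-p)·(1-q)·π₁(B,Y)
= 0.9·0.8·1 + 0.9·0.2·3 + 0.1·0.8·2 + 0.1·0.2·6
= 1.54

E[P2] = 6.68 (similar calculation)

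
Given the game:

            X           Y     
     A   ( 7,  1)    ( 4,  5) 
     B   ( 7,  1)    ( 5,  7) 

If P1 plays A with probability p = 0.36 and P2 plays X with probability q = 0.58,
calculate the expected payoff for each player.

E[P1] = 6.0088, E[P2] = 3.2176

Work:
E[P1] = p·q·π₁(A,X) + p·(1-q)·π₁(A,Y) + (1-p)·q·π₁(B,X) + (1-p)·(1-q)·π₁(B,Y)
= 0.36·0.58·7 + 0.36·0.42·4 + 0.64·0.58·7 + 0.64·0.42·5
= 6.0088

E[P2] = 3.2176 (similar calculation)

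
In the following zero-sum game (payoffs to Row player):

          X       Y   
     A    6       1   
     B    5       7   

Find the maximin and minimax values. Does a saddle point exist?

Maximin = 5, Minimax = 6, Saddle: False

Work:
Row minimums: [1, 5] → maximin = 5
Column maximums: [6, 7] → minimax = 6
No saddle point (maximin ≠ minimax). Mixed strategy needed.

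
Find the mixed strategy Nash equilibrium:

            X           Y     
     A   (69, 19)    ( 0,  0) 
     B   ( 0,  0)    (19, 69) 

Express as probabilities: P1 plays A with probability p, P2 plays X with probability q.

p = 0.7841, q = 0.2159

Work:
Find probabilities that make opponent indifferent:
P2 chooses q to make P1 indifferent between A and B
P1 chooses p to make P2 indifferent between X and Y
Mixed NE: P1 plays (A: 0.7841, B: 0.2159), P2 plays (X: 0.2159, Y: 0.7841)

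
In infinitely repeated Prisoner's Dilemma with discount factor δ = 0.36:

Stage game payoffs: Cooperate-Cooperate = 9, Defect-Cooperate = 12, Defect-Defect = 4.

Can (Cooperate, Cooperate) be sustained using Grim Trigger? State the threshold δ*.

δ* = 0.375; since δ = 0.36 < 0.375, cooperation cannot be sustained

Work:
For Grim Trigger:
Cooperate forever: 9/(1-δ)
Defect then punished: 12 + 4·δ/(1-δ)
Need: 9/(1-δ) ≥ 12 + 4·δ/(1-δ)
Solving: δ ≥ (T-R)/(T-P) = (12-9)/(12-4) = 0.375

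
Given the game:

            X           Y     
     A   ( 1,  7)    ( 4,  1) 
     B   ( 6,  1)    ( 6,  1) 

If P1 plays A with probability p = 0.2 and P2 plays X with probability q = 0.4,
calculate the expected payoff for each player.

E[P1] = 5.36, E[P2] = 1.48

Work:
E[P1] = p·q·π₁(A,X) + p·(1-q)·π₁(A,Y) + (1-p)·q·π₁(B,X) + (1-p)·(1-q)·π₁(B,Y)
= 0.2·0.4·1 + 0.2·0.6·4 + 0.8·0.4·6 + 0.8·0.6·6
= 5.36

E[P2] = 1.48 (similar calculation)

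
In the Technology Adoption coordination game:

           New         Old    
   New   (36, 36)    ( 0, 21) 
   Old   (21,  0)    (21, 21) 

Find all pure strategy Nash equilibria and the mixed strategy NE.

Pure NE: (New, New) and (Old, Old); Mixed NE: p = 0.5833, q = 0.5833

Work:
Check pure NE:
(New, New): (36, 36) - no unilateral deviation beneficial
(Old, Old): (21, 21) - no unilateral deviation beneficial
Mixed NE: P1 plays New with p = 0.5833, P2 plays New with q = 0.5833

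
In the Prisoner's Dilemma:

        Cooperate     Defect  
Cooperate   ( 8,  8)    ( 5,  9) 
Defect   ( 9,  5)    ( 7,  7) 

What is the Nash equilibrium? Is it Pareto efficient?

(Defect, Defect) is NE; not Pareto efficient

Work:
Defect dominates Cooperate for both players:
If P2 cooperates: Defect (9) > Cooperate (8)
If P2 defects: Defect (7) > Cooperate (5)
NE: (Defect, Defect) with payoff (7, 7)
But (Cooperate, Cooperate) = (8, 8) Pareto dominates (7, 7)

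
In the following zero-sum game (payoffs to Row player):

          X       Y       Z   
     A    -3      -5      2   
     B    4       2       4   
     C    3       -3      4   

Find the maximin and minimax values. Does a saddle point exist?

Maximin = 2, Minimax = 2, Saddle: True

Work:
Row minimums: [-5, 2, -3] → maximin = 2
Column maximums: [4, 2, 4] → minimax = 2
Saddle point exists! Game value = 2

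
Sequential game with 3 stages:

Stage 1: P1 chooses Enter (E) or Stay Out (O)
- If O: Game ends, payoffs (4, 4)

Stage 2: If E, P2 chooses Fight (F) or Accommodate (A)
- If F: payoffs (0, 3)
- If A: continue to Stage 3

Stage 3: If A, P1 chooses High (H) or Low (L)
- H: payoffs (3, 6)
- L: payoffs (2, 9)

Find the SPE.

SPE: (O, A, H); Outcome (4, 4)

Work:
Stage 3: P1 chooses H (3 vs 2)
Stage 2: P2: F->3, A->6 (anticipating H). Choose A
Stage 1: P1: O->4, E->3 (anticipating A, H). Choose O
SPE path: O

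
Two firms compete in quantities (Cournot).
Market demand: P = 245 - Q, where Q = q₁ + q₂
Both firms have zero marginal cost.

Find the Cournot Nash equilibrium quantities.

q₁* = q₂* = 81.67; P* = 81.67

Work:
Profit: π_i = P·q_i = (a - q_i - q_j)·q_i
FOC: ∂π_i/∂q_i = a - 2q_i - q_j = 0
Reaction function: q_i = (245 - q_j)/2
Symmetry: q* = 245/3 = 81.67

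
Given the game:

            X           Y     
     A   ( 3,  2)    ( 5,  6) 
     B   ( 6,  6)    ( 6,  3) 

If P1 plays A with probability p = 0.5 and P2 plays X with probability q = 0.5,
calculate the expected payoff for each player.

E[P1] = 5.0, E[P2] = 4.25

Work:
E[P1] = p·q·π₁(A,X) + p·(1-q)·π₁(A,Y) + (1-p)·q·π₁(B,X) + (1-p)·(1-q)·π₁(B,Y)
= 0.5·0.5·3 + 0.5·0.5·5 + 0.5·0.5·6 + 0.5·0.5·6
= 5.0

E[P2] = 4.25 (similar calculation)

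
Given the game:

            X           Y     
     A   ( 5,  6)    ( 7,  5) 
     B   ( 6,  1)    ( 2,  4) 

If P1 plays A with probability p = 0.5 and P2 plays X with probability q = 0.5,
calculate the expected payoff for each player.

E[P1] = 5.0, E[P2] = 4.0

Work:
E[P1] = p·q·π₁(A,X) + p·(1-q)·π₁(A,Y) + (1-p)·q·π₁(B,X) + (1-p)·(1-q)·π₁(B,Y)
= 0.5·0.5·5 + 0.5·0.5·7 + 0.5·0.5·6 + 0.5·0.5·2
= 5.0

E[P2] = 4.0 (similar calculation)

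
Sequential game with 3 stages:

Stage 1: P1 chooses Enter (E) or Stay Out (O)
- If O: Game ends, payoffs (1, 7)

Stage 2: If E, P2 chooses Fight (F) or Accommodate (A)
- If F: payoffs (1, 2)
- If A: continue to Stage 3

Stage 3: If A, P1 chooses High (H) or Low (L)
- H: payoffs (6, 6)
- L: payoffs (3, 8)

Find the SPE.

SPE: (E, A, H); Outcome (6, 6)

Work:
Stage 3: P1 chooses H (6 vs 3)
Stage 2: P2: F->2, A->6 (anticipating H). Choose A
Stage 1: P1: O->1, E->6 (anticipating A, H). Choose E
SPE path: E -> A -> H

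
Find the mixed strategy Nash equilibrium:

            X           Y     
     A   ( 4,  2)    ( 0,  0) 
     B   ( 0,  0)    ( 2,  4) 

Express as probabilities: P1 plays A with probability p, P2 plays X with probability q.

p = 0.6667, q = 0.3333

Work:
Find probabilities that make opponent indifferent:
P2 chooses q to make P1 indifferent between A and B
P1 chooses p to make P2 indifferent between X and Y
Mixed NE: P1 plays (A: 0.6667, B: 0.3333), P2 plays (X: 0.3333, Y: 0.6667)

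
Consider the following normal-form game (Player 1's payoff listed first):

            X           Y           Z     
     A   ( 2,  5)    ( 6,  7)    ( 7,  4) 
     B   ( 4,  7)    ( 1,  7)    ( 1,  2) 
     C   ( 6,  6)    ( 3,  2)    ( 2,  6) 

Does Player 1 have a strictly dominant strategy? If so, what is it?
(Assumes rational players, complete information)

No strictly dominant strategy exists for Player 1

Work:
A strategy strictly dominates another if it gives a strictly higher payoff against every opponent action. Compare each pair of P1's strategies column-by-column:
  A vs B: [2 vs 4, 6 vs 1, 7 vs 1] → A does not strictly dominate B (column X: 2 ≤ 4)
  A vs C: [2 vs 6, 6 vs 3, 7 vs 2] → A does not strictly dominate C (column X: 2 ≤ 6)
  B vs A: [4 vs 2, 1 vs 6, 1 vs 7] → B does not strictly dominate A (column Y: 1 ≤ 6)
  B vs C: [4 vs 6, 1 vs 3, 1 vs 2] → B does not strictly dominate C (column X: 4 ≤ 6)
  C vs A: [6 vs 2, 3 vs 6, 2 vs 7] → C does not strictly dominate A (column Y: 3 ≤ 6)
  C vs B: [6 vs 4, 3 vs 1, 2 vs 1] → C strictly dominates B
No single strategy strictly dominates all others → no strictly dominant strategy.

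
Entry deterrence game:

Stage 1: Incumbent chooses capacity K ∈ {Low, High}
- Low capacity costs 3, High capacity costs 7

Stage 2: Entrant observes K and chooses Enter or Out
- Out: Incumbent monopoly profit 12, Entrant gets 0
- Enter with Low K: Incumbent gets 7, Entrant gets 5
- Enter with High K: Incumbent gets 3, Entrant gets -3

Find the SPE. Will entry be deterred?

SPE: (High, Enter|Low, Out|High); Entry deterred. Incumbent net profit = 5

Work:
After Low K: Entrant enters (5 > 0)
After High K: Entrant stays out (-3 < 0)
Incumbent: Low → 7−3=4, High → 12−7=5
Incumbent chooses High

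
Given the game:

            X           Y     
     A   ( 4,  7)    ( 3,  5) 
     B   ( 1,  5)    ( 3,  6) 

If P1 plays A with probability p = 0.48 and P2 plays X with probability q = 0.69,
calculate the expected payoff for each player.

E[P1] = 2.6136, E[P2] = 5.8236

Work:
E[P1] = p·q·π₁(A,X) + p·(1-q)·π₁(A,Y) + (1-p)·q·π₁(B,X) + (1-p)·(1-q)·π₁(B,Y)
= 0.48·0.69·4 + 0.48·0.31·3 + 0.52·0.69·1 + 0.52·0.31·3
= 2.6136

E[P2] = 5.8236 (similar calculation)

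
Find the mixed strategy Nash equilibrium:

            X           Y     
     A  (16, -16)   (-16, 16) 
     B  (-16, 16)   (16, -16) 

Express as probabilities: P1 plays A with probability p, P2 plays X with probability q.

p = 0.5, q = 0.5

Work:
Find probabilities that make opponent indifferent:
P2 chooses q to make P1 indifferent between A and B
P1 chooses p to make P2 indifferent between X and Y
Mixed NE: P1 plays (A: 0.5, B: 0.5), P2 plays (X: 0.5, Y: 0.5)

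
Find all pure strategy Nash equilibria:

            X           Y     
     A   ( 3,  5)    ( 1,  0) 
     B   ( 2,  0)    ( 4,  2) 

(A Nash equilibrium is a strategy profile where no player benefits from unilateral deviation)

Nash equilibrium: (A, X), (B, Y)

Work:
Best responses:
  P1 vs X: payoffs [3, 2] → best response A (payoff 3)
  P1 vs Y: payoffs [1, 4] → best response B (payoff 4)
  P2 vs A: payoffs [5, 0] → best response X (payoff 5)
  P2 vs B: payoffs [0, 2] → best response Y (payoff 2)
Mutual best responses: (A,X), (B,Y) → Nash equilibria.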